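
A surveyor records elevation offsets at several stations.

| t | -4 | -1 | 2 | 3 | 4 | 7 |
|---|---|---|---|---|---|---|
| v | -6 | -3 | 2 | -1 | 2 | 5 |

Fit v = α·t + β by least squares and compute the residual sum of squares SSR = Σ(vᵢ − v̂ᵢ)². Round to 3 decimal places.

AᵀA·[α, β]ᵀ = Aᵀv reads: 95·α + 11·β = 71;  11·α + 6·β = -1.
(Σt·t = 95, Σt = 11, Σ1 = 6, Σt·v = 71, Σv = -1.)
Eliminating β: 6·(row 1) − 11·(row 2) gives 449·α = 6·71 − 11·(-1) = 437, so α = 437/449.
Then β = ((-1) − 11·(437/449))/6 = -876/449.
Residuals: -70/449, -34/449, 900/449, -884/449, 26/449, 62/449; SSR = 3568/449.

SSR = 7.947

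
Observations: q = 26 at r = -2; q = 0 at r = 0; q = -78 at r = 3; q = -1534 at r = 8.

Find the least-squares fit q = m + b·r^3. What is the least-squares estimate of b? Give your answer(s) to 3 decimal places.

The normal system MᵀM·[m, b]ᵀ = Mᵀq is [[4, 531]; [531, 262937]]·[m, b]ᵀ = [-1586, -787722]ᵀ.
Determinant 4·262937 − 531² = 769787.
m = ((-1586)·262937 − 531·(-787722))/769787 = 1262300/769787; b = (4·(-787722) − 531·(-1586))/769787 = -2308722/769787.

b = -2.999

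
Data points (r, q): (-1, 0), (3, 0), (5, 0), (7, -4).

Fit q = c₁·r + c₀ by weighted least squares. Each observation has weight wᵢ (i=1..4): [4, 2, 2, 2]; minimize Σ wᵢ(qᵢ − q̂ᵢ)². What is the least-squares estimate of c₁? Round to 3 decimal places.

AᵀWA·[c₁, c₀]ᵀ = AᵀWq reads: 170·c₁ + 26·c₀ = -56;  26·c₁ + 10·c₀ = -8.
Δ = 170·10 − 26² = 1024.
c₁ = ((-56)·10 − 26·(-8))/1024 = -11/32; c₀ = (170·(-8) − 26·(-56))/1024 = 3/32.

c₁ = -0.344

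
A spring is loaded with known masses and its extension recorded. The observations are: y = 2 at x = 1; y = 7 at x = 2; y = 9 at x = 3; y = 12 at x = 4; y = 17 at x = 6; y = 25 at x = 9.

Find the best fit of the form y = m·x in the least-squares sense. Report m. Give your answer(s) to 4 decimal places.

The normal system MᵀM·[m]ᵀ = Mᵀy is [[147]]·[m]ᵀ = [418]ᵀ.
Hence m = 418 / 147 ≈ 2.84354.

m = 2.8435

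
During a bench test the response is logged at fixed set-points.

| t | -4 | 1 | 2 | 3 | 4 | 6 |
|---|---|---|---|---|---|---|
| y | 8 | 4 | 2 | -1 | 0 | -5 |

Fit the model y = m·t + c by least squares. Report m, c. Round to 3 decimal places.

m = -1.259, c = 3.851

Compute the Gram sums: Σt·t = 82, Σt = 12, Σ1 = 6.
Moment sums: Σt·y = -57, Σy = 8.
Normal equations: [[82, 12]; [12, 6]]·[m, c]ᵀ = [-57, 8]ᵀ.
Eliminating c: 6·(row 1) − 12·(row 2) gives 348·m = 6·(-57) − 12·8 = -438, so m = -73/58.
Then c = (8 − 12·(-73/58))/6 = 335/87.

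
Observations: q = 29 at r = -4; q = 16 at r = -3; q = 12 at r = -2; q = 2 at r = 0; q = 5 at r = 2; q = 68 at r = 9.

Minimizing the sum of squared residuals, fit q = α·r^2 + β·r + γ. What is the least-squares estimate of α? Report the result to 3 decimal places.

The normal system MᵀM·[α, β, γ]ᵀ = Mᵀq is [[6930, 638, 114]; [638, 114, 2]; [114, 2, 6]]·[α, β, γ]ᵀ = [6184, 434, 132]ᵀ.
Inverting the 3×3 Gram matrix, [α, β, γ]ᵀ = [6848/6747, -8691/4498, 45335/13494]ᵀ.

α = 1.015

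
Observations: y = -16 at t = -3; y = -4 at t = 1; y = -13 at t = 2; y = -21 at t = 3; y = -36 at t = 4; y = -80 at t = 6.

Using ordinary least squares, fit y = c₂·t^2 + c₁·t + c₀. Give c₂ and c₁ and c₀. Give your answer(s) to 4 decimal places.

The normal equations are: 1731·c₂ + 289·c₁ + 75·c₀ = -3845;  289·c₂ + 75·c₁ + 13·c₀ = -669;  75·c₂ + 13·c₁ + 6·c₀ = -170.
Row-reducing yields c₂ = -42519/21160, c₁ = -913/920, c₀ = -5637/5290.

c₂ = -2.0094, c₁ = -0.9924, c₀ = -1.0656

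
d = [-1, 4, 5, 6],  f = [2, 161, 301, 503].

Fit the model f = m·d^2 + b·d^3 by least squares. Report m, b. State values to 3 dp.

Sums needed: Σd^2·d^2 = 2178, Σd^2·d^3 = 11924, Σd^3·d^3 = 66378.
For Aᵀf: Σd^2·f = 28211, Σd^3·f = 156575.
AᵀA·[m, b]ᵀ = Aᵀf becomes [[2178, 11924]; [11924, 66378]]·[m, b]ᵀ = [28211, 156575]ᵀ.
Determinant 2178·66378 − 11924² = 2389508.
m = (28211·66378 − 11924·156575)/2389508 = 2794729/1194754; b = (2178·156575 − 11924·28211)/2389508 = 210563/108614.

m = 2.339, b = 1.939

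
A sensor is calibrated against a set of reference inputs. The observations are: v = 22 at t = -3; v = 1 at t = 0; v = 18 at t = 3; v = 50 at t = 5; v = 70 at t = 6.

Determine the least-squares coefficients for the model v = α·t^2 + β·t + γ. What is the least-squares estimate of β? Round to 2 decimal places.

Sums needed: Σt^2·t^2 = 2083, Σt^2·t = 341, Σt^2 = 79, Σt·t = 79, Σt = 11, Σ1 = 5.
And Σt^2·v = 4130, Σt·v = 658, Σv = 161.
Normal equations: [[2083, 341, 79]; [341, 79, 11]; [79, 11, 5]]·[α, β, γ]ᵀ = [4130, 658, 161]ᵀ.
Inverting the 3×3 Gram matrix, [α, β, γ]ᵀ = [4301/2118, -1381/2118, 547/353]ᵀ.

β = -0.65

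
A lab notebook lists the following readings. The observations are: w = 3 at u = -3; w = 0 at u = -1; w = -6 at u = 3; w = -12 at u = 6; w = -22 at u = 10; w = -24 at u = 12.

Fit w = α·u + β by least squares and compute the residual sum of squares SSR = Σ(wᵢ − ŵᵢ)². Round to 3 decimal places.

Setting ∂/∂α … = 0 gives: 299·α + 27·β = -607;  27·α + 6·β = -61.
(Σu·u = 299, Σu = 27, Σ1 = 6, Σu·w = -607, Σw = -61.)
Determinant 299·6 − 27² = 1065.
α = ((-607)·6 − 27·(-61))/1065 = -133/71; β = (299·(-61) − 27·(-607))/1065 = -370/213.
Residuals: -188/213, -29/213, 289/213, 208/213, -326/213, 46/213; SSR = 1274/213.

SSR = 5.981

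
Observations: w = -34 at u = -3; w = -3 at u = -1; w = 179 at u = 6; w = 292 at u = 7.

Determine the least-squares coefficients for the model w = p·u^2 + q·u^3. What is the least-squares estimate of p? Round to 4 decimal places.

p = -0.8742

With design matrix M, MᵀM = [[3779, 24339]; [24339, 165035]] and Mᵀw = [20443, 139741]ᵀ.
det = 3779·165035 − 24339² = 31280344.
p = (20443·165035 − 24339·139741)/31280344 = -13672847/15640172; q = (3779·139741 − 24339·20443)/31280344 = 15259531/15640172.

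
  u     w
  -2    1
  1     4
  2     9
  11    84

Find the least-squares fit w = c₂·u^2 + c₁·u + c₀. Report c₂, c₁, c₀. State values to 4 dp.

c₂ = 0.5046, c₁ = 1.8577, c₀ = 2.5259

Forming XᵀX = [[14674, 1332, 130]; [1332, 130, 12]; [130, 12, 4]] and Xᵀw = [10208, 944, 98]ᵀ gives XᵀX·[c₂, c₁, c₀]ᵀ = Xᵀw.
Solving the 3×3 system (Gaussian elimination) gives c₂ = 2659/5269, c₁ = 9788/5269, c₀ = 13309/5269.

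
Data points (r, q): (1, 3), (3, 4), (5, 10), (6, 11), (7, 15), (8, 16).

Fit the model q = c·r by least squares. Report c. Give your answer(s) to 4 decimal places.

c = 1.9783

The normal system AᵀA·[c]ᵀ = Aᵀq is [[184]]·[c]ᵀ = [364]ᵀ.
c = 364/184 = 1.97826.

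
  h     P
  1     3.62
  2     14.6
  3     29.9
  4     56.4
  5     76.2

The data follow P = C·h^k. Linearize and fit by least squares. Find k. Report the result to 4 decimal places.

With ln Pᵢ as the transformed response and ln hᵢ as the regressor:
Σln h = 4.7875, Σ(ln h)² = 6.1995, Σln P = 15.7312, Σln h·ln P = 18.1557.
Normal system: [[6.1995, 4.7875]; [4.7875, 5]]·[k, ln C]ᵀ = [18.1557, 15.7312]ᵀ.
Solving (det = 8.0774): k = 1.91469, ln C = 1.31293.

k = 1.9147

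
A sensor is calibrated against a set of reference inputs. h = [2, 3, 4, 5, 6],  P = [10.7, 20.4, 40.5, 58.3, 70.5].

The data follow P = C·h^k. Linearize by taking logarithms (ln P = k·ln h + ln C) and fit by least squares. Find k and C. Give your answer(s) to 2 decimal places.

With ln Pᵢ as the transformed response and ln hᵢ as the regressor:
Over the data: Σln h = 6.5793, Σ(ln h)² = 9.4099, Σln P = 17.4083, Σln h·ln P = 24.2553.
Normal system: [[9.4099, 6.5793]; [6.5793, 5]]·[k, ln C]ᵀ = [24.2553, 17.4083]ᵀ.
Slope k = (n·Σln h·ln P − Σln h·Σln P)/(n·Σ(ln h)² − (Σln h)²) = (5·24.2553 − 6.5793·17.4083)/3.7630 = 1.79191; ln C = (Σln P − k·Σln h)/n = 1.12378, so C = exp(1.12378) = 3.07645.

k = 1.79, C = 3.08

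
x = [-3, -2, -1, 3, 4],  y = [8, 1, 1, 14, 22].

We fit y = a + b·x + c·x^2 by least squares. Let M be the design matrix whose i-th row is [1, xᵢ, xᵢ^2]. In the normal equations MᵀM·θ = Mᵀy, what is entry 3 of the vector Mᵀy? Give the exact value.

Entry 3 ↔ basis x^2, so (Mᵀy)_{3} = Σᵢ (x^2)·yᵢ = (9)·(8) + (4)·(1) + (1)·(1) + (9)·(14) + (16)·(22) = 555.

555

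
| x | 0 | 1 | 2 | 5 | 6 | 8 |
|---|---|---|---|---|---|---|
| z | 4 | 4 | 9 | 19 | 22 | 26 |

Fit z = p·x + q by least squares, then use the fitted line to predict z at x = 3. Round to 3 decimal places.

ẑ = 11.986

Sums needed: Σx·x = 130, Σx = 22, Σ1 = 6.
For Mᵀz: Σx·z = 457, Σz = 84.
MᵀM·[p, q]ᵀ = Mᵀz becomes [[130, 22]; [22, 6]]·[p, q]ᵀ = [457, 84]ᵀ.
Determinant 130·6 − 22² = 296.
p = (457·6 − 22·84)/296 = 447/148; q = (130·84 − 22·457)/296 = 433/148.
At x = 3: ẑ = (447/148)·(3) + (433/148)·(1) = 887/74.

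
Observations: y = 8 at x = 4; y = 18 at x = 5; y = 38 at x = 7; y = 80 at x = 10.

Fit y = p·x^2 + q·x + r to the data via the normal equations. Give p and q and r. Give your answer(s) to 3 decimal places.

The normal equations are: 13282·p + 1532·q + 190·r = 10440;  1532·p + 190·q + 26·r = 1188;  190·p + 26·q + 4·r = 144.
Solving the 3×3 system (Gaussian elimination) gives p = 7/11, q = 3, r = -151/11.

p = 0.636, q = 3.000, r = -13.727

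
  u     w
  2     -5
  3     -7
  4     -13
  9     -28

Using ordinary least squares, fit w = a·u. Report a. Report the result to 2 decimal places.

a = -3.05

The normal system MᵀM·[a]ᵀ = Mᵀw is [[110]]·[a]ᵀ = [-335]ᵀ.
a = (-335)/110 = -3.04545.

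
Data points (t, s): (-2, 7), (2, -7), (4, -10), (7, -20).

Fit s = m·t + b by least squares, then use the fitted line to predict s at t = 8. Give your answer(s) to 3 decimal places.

ŝ = -22.912

With design matrix A, AᵀA = [[73, 11]; [11, 4]] and Aᵀs = [-208, -30]ᵀ.
Determinant 73·4 − 11² = 171.
m = ((-208)·4 − 11·(-30))/171 = -502/171; b = (73·(-30) − 11·(-208))/171 = 98/171.
At t = 8: ŝ = (-502/171)·(8) + (98/171)·(1) = -1306/57.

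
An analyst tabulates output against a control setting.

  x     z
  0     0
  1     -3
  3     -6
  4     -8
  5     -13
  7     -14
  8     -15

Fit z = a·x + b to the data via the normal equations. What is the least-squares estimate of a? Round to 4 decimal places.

a = -1.9231

Normal-equation sums: Σx·x = 164, Σx = 28, Σ1 = 7.
For Aᵀz: Σx·z = -336, Σz = -59.
Δ = 164·7 − 28² = 364.
a = ((-336)·7 − 28·(-59))/364 = -25/13; b = (164·(-59) − 28·(-336))/364 = -67/91.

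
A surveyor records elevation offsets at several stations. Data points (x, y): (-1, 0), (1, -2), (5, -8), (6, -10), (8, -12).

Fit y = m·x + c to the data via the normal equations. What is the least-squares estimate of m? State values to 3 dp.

m = -1.394

Sums needed: Σx·x = 127, Σx = 19, Σ1 = 5.
For Mᵀy: Σx·y = -198, Σy = -32.
Eliminating c: 5·(row 1) − 19·(row 2) gives 274·m = 5·(-198) − 19·(-32) = -382, so m = -191/137.
Then c = ((-32) − 19·(-191/137))/5 = -151/137.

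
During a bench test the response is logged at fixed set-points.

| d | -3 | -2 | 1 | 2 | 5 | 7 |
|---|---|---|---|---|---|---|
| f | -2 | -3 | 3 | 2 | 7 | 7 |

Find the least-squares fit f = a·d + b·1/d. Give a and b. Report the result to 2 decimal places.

a = 1.03, b = 1.44

Setting ∂/∂a … = 0 gives: 92·a + 6·b = 103;  6·a + (36857/22050)·b = 257/30.
(Σd·d = 92, Σd·1/d = 6, Σ1/d·1/d = 36857/22050, Σd·f = 103, Σ1/d·f = 257/30.)
Δ = 92·(36857/22050) − 6² = 1298522/11025.
a = (103·(36857/22050) − 6·(257/30))/(1298522/11025) = 2662901/2597044; b = (92·(257/30) − 6·103)/(1298522/11025) = 937860/649261.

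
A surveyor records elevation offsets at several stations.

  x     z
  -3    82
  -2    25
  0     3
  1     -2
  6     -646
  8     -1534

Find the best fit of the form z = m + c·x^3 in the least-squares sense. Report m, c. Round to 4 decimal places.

Sums needed: Σ1 = 6, Σx^3 = 694, Σx^3·x^3 = 309594.
Right-hand side: Σz = -2072, Σx^3·z = -927360.
So AᵀA·[m, c]ᵀ = Aᵀz: [[6, 694]; [694, 309594]]·[m, c]ᵀ = [-2072, -927360]ᵀ.
Eliminating c: 309594·(row 1) − 694·(row 2) gives 1375928·m = 309594·(-2072) − 694·(-927360) = 2109072, so m = 263634/171991.
Then c = ((-927360) − 694·(263634/171991))/309594 = -515774/171991.

m = 1.5328, c = -2.9988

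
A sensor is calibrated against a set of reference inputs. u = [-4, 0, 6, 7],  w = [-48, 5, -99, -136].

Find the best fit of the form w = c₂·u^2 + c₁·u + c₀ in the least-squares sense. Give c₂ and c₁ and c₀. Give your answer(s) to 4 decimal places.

c₂ = -3.0313, c₁ = 1.0294, c₀ = 4.7236

The normal equations are: 3953·c₂ + 495·c₁ + 101·c₀ = -10996;  495·c₂ + 101·c₁ + 9·c₀ = -1354;  101·c₂ + 9·c₁ + 4·c₀ = -278.
Row-reducing yields c₂ = -14829/4892, c₁ = 85609/83164, c₀ = 196415/41582.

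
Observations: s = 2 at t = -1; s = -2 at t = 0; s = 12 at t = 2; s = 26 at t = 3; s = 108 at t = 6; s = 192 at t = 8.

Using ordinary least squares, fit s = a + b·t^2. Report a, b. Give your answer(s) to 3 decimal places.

With design matrix M, MᵀM = [[6, 114]; [114, 5490]] and Mᵀs = [338, 16460]ᵀ.
Determinant 6·5490 − 114² = 19944.
a = (338·5490 − 114·16460)/19944 = -1735/1662; b = (6·16460 − 114·338)/19944 = 1673/554.

a = -1.044, b = 3.020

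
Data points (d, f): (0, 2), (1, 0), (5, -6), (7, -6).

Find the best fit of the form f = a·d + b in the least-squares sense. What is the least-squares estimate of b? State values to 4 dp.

b = 1.4198

Entries of MᵀM: Σd·d = 75, Σd = 13, Σ1 = 4.
Right-hand side: Σd·f = -72, Σf = -10.
Normal equations: [[75, 13]; [13, 4]]·[a, b]ᵀ = [-72, -10]ᵀ.
Determinant 75·4 − 13² = 131.
a = ((-72)·4 − 13·(-10))/131 = -158/131; b = (75·(-10) − 13·(-72))/131 = 186/131.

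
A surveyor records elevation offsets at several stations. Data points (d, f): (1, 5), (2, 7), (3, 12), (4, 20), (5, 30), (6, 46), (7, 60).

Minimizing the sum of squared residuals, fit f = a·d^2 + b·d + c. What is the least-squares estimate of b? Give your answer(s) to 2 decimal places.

From the data, Σd^2·d^2 = 4676, Σd^2·d = 784, Σd^2 = 140, Σd·d = 140, Σd = 28, Σ1 = 7.
Right-hand side: Σd^2·f = 5807, Σd·f = 981, Σf = 180.
MᵀM·[a, b, c]ᵀ = Mᵀf becomes [[4676, 784, 140]; [784, 140, 28]; [140, 28, 7]]·[a, b, c]ᵀ = [5807, 981, 180]ᵀ.
Solving the 3×3 system (Gaussian elimination) gives a = 17/12, b = -169/84, c = 38/7.

b = -2.01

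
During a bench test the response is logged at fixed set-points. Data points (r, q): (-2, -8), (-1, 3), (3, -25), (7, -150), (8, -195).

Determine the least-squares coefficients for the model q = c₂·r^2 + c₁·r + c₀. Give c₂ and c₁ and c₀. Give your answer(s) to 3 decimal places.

Normal-equation sums: Σr^2·r^2 = 6595, Σr^2·r = 873, Σr^2 = 127, Σr·r = 127, Σr = 15, Σ1 = 5.
Right-hand side: Σr^2·q = -20084, Σr·q = -2672, Σq = -375.
So AᵀA·[c₂, c₁, c₀]ᵀ = Aᵀq: [[6595, 873, 127]; [873, 127, 15]; [127, 15, 5]]·[c₂, c₁, c₀]ᵀ = [-20084, -2672, -375]ᵀ.
Inverting the 3×3 Gram matrix, [c₂, c₁, c₀]ᵀ = [-6385/2086, -42811/85526, 181661/42763]ᵀ.

c₂ = -3.061, c₁ = -0.501, c₀ = 4.248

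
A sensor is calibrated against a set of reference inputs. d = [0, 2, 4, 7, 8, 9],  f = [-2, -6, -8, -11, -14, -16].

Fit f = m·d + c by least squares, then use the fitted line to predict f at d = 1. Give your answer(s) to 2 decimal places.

f̂ = -3.75

Entries of MᵀM: Σd·d = 214, Σd = 30, Σ1 = 6.
And Σd·f = -377, Σf = -57.
det = 214·6 − 30² = 384.
m = ((-377)·6 − 30·(-57))/384 = -23/16; c = (214·(-57) − 30·(-377))/384 = -37/16.
At d = 1: f̂ = (-23/16)·(1) + (-37/16)·(1) = -15/4.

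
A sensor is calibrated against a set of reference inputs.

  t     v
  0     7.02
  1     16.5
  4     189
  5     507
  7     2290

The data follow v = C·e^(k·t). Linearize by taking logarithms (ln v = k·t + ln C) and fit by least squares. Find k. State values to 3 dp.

With ln vᵢ as the transformed response and tᵢ as the regressor:
Sums: Σt = 17.0000, Σ(t)² = 91.0000, Σln v = 23.9587, Σt·ln v = 109.0671.
Normal system: [[91.0000, 17.0000]; [17.0000, 5]]·[k, ln C]ᵀ = [109.0671, 23.9587]ᵀ.
Slope k = (n·Σt·ln v − Σt·Σln v)/(n·Σ(t)² − (Σt)²) = (5·109.0671 − 17.0000·23.9587)/166.0000 = 0.83155; ln C = (Σln v − k·Σt)/n = 1.96446.

k = 0.832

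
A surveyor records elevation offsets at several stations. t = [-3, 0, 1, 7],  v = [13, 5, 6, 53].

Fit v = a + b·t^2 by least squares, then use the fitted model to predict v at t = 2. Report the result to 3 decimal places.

Entries of MᵀM: Σ1 = 4, Σt^2 = 59, Σt^2·t^2 = 2483.
Moment sums: Σv = 77, Σt^2·v = 2720.
MᵀM·[a, b]ᵀ = Mᵀv becomes [[4, 59]; [59, 2483]]·[a, b]ᵀ = [77, 2720]ᵀ.
Eliminating b: 2483·(row 1) − 59·(row 2) gives 6451·a = 2483·77 − 59·2720 = 30711, so a = 30711/6451.
Then b = (2720 − 59·(30711/6451))/2483 = 6337/6451.
At t = 2: v̂ = (30711/6451)·(1) + (6337/6451)·(4) = 56059/6451.

v̂ = 8.690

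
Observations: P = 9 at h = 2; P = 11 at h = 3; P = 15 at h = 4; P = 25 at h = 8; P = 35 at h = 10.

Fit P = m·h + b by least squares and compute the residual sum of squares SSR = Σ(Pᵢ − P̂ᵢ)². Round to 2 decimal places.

SSR = 7.93

Sums needed: Σh·h = 193, Σh = 27, Σ1 = 5.
For MᵀP: Σh·P = 661, ΣP = 95.
det = 193·5 − 27² = 236.
m = (661·5 − 27·95)/236 = 185/59; b = (193·95 − 27·661)/236 = 122/59.
Residuals: 39/59, -28/59, 23/59, -127/59, 93/59; SSR = 468/59.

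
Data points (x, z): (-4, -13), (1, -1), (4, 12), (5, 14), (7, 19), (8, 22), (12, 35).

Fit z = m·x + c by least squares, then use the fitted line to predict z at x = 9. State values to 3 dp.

ẑ = 25.559

Forming AᵀA = [[315, 33]; [33, 7]] and Aᵀz = [898, 88]ᵀ gives AᵀA·[m, c]ᵀ = Aᵀz.
Δ = 315·7 − 33² = 1116.
m = (898·7 − 33·88)/1116 = 1691/558; c = (315·88 − 33·898)/1116 = -319/186.
At x = 9: ẑ = (1691/558)·(9) + (-319/186)·(1) = 2377/93.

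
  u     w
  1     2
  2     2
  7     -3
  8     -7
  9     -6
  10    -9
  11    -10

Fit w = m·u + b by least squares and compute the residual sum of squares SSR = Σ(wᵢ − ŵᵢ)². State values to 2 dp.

Forming AᵀA = [[420, 48]; [48, 7]] and Aᵀw = [-325, -31]ᵀ gives AᵀA·[m, b]ᵀ = Aᵀw.
Eliminating b: 7·(row 1) − 48·(row 2) gives 636·m = 7·(-325) − 48·(-31) = -787, so m = -787/636.
Then b = ((-31) − 48·(-787/636))/7 = 215/53.
Residuals: -521/636, 133/318, 1021/636, -184/159, 229/212, -217/318, -283/636; SSR = 4193/636.

SSR = 6.59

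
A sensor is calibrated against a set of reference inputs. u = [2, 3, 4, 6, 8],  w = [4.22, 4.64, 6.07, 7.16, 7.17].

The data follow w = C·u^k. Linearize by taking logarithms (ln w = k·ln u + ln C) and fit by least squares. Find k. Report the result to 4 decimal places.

k = 0.4304

Taking logs, ln w = k·ln u + ln C, so regress ln w on ln u.
Σln u = 7.0493, Σ(ln u)² = 11.1437, Σln w = 8.7163, Σln u·ln w = 12.8075.
Equations: 11.1437·k + 7.0493·ln C = 12.8075;  7.0493·k + 5·ln C = 8.7163.
Slope k = (n·Σln u·ln w − Σln u·Σln w)/(n·Σ(ln u)² − (Σln u)²) = (5·12.8075 − 7.0493·8.7163)/6.0265 = 0.43039; ln C = (Σln w − k·Σln u)/n = 1.13648.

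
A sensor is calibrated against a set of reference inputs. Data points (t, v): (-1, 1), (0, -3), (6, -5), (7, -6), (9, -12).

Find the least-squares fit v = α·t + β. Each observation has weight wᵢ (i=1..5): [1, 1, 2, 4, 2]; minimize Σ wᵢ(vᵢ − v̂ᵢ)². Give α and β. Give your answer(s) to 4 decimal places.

The normal system XᵀWX·[α, β]ᵀ = XᵀWv is [[431, 57]; [57, 10]]·[α, β]ᵀ = [-445, -60]ᵀ.
Δ = 431·10 − 57² = 1061.
α = ((-445)·10 − 57·(-60))/1061 = -1030/1061; β = (431·(-60) − 57·(-445))/1061 = -495/1061.

α = -0.9708, β = -0.4665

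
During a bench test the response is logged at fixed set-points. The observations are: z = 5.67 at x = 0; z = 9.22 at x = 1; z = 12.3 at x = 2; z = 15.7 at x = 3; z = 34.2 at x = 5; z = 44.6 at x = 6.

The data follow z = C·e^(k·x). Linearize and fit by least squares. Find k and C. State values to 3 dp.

Taking logs, ln z = k·x + ln C, so regress ln z on x.
XᵀX = [[75.0000, 17.0000]; [17.0000, 6]], rhs = [55.9491, 16.5498]ᵀ  (here Σx = 17.0000, Σ(x)² = 75.0000, Σln z = 16.5498, Σx·ln z = 55.9491).
Slope k = (n·Σx·ln z − Σx·Σln z)/(n·Σ(x)² − (Σx)²) = (6·55.9491 − 17.0000·16.5498)/161.0000 = 0.33757; ln C = (Σln z − k·Σx)/n = 1.80186, so C = exp(1.80186) = 6.06090.

k = 0.338, C = 6.061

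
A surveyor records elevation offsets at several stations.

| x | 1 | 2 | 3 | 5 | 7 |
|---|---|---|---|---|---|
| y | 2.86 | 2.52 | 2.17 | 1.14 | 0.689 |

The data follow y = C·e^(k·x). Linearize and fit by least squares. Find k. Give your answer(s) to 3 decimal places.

Let Y = ln y. Fitting Y = k·x + ln C by least squares:
Over the data: Σx = 18.0000, Σ(x)² = 88.0000, Σln y = 2.5083, Σx·ln y = 3.2711.
Normal system: [[88.0000, 18.0000]; [18.0000, 5]]·[k, ln C]ᵀ = [3.2711, 2.5083]ᵀ.
Solving (det = 116.0000): k = -0.24823, ln C = 1.39529.

k = -0.248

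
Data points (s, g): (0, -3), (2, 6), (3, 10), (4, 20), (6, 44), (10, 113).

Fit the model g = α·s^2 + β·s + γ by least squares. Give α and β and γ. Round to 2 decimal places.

α = 0.97, β = 1.87, γ = -2.89

Entries of MᵀM: Σs^2·s^2 = 11649, Σs^2·s = 1315, Σs^2 = 165, Σs·s = 165, Σs = 25, Σ1 = 6.
Right-hand side: Σs^2·g = 13318, Σs·g = 1516, Σg = 190.
Normal equations: [[11649, 1315, 165]; [1315, 165, 25]; [165, 25, 6]]·[α, β, γ]ᵀ = [13318, 1516, 190]ᵀ.
Inverting the 3×3 Gram matrix, [α, β, γ]ᵀ = [7561/7772, 72739/38860, -11215/3886]ᵀ.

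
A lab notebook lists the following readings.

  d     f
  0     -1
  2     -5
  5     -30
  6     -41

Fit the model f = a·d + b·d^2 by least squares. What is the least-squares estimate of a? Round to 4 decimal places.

The normal system AᵀA·[a, b]ᵀ = Aᵀf is [[65, 349]; [349, 1937]]·[a, b]ᵀ = [-406, -2246]ᵀ.
Eliminating b: 1937·(row 1) − 349·(row 2) gives 4104·a = 1937·(-406) − 349·(-2246) = -2568, so a = -107/171.
Then b = ((-2246) − 349·(-107/171))/1937 = -179/171.

a = -0.6257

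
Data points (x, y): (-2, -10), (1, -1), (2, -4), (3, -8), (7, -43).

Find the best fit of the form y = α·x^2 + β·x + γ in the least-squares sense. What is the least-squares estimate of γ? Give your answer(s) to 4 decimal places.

Compute the Gram sums: Σx^2·x^2 = 2515, Σx^2·x = 371, Σx^2 = 67, Σx·x = 67, Σx = 11, Σ1 = 5.
For Mᵀy: Σx^2·y = -2236, Σx·y = -314, Σy = -66.
Normal equations: [[2515, 371, 67]; [371, 67, 11]; [67, 11, 5]]·[α, β, γ]ᵀ = [-2236, -314, -66]ᵀ.
Inverting the 3×3 Gram matrix, [α, β, γ]ᵀ = [-8377/8008, 937/616, -5063/2002]ᵀ.

γ = -2.5290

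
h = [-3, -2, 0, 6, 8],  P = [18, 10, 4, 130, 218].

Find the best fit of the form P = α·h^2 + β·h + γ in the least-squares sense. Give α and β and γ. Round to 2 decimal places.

Forming XᵀX = [[5489, 693, 113]; [693, 113, 9]; [113, 9, 5]] and XᵀP = [18834, 2450, 380]ᵀ gives XᵀX·[α, β, γ]ᵀ = XᵀP.
Row-reducing yields α = 79487/27762, β = 34817/9254, γ = 62747/13881.

α = 2.86, β = 3.76, γ = 4.52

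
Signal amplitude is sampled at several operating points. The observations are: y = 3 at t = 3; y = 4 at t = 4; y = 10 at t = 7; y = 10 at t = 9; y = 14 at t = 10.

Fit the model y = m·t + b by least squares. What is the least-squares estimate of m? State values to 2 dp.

The normal system XᵀX·[m, b]ᵀ = Xᵀy is [[255, 33]; [33, 5]]·[m, b]ᵀ = [325, 41]ᵀ.
det = 255·5 − 33² = 186.
m = (325·5 − 33·41)/186 = 136/93; b = (255·41 − 33·325)/186 = -45/31.

m = 1.46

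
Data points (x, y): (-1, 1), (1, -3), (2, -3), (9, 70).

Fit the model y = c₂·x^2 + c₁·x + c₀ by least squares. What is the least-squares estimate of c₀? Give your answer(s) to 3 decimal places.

Normal-equation sums: Σx^2·x^2 = 6579, Σx^2·x = 737, Σx^2 = 87, Σx·x = 87, Σx = 11, Σ1 = 4.
Moment sums: Σx^2·y = 5656, Σx·y = 620, Σy = 65.
So AᵀA·[c₂, c₁, c₀]ᵀ = Aᵀy: [[6579, 737, 87]; [737, 87, 11]; [87, 11, 4]]·[c₂, c₁, c₀]ᵀ = [5656, 620, 65]ᵀ.
Solving the 3×3 system (Gaussian elimination) gives c₂ = 42231/36436, c₁ = -87103/36436, c₀ = -43453/18218.

c₀ = -2.385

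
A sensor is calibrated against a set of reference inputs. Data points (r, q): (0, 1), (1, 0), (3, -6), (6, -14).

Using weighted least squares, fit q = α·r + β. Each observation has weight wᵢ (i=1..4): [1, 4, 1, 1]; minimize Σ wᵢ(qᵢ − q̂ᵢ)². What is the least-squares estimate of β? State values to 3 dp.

Forming MᵀWM = [[49, 13]; [13, 7]] and MᵀWq = [-102, -19]ᵀ gives MᵀWM·[α, β]ᵀ = MᵀWq.
Determinant 49·7 − 13² = 174.
α = ((-102)·7 − 13·(-19))/174 = -467/174; β = (49·(-19) − 13·(-102))/174 = 395/174.

β = 2.270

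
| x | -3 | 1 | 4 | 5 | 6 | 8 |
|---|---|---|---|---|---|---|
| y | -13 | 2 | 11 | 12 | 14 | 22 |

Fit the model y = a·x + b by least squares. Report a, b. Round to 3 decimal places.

a = 3.058, b = -2.703

The normal system AᵀA·[a, b]ᵀ = Aᵀy is [[151, 21]; [21, 6]]·[a, b]ᵀ = [405, 48]ᵀ.
Δ = 151·6 − 21² = 465.
a = (405·6 − 21·48)/465 = 474/155; b = (151·48 − 21·405)/465 = -419/155.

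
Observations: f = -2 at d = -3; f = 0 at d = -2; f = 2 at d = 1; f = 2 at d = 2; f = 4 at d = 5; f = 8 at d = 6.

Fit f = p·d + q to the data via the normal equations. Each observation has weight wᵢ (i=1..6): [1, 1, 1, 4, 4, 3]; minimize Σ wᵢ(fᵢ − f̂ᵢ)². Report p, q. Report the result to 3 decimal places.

p = 0.929, q = 0.643

XᵀWX·[p, q]ᵀ = XᵀWf reads: 238·p + 42·q = 248;  42·p + 14·q = 48.
(Σwᵢ·d·d = 238, Σwᵢ·d = 42, Σwᵢ·1 = 14, Σwᵢ·d·f = 248, Σwᵢ·f = 48.)
Eliminating q: 14·(row 1) − 42·(row 2) gives 1568·p = 14·248 − 42·48 = 1456, so p = 13/14.
Then q = (48 − 42·(13/14))/14 = 9/14.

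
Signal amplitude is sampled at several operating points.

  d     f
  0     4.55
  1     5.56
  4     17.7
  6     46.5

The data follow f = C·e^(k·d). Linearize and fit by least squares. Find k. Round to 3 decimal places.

k = 0.391

Taking logs, ln f = k·d + ln C, so regress ln f on d.
Σd = 11.0000, Σ(d)² = 53.0000, Σln f = 9.9437, Σd·ln f = 36.2466.
Equations: 53.0000·k + 11.0000·ln C = 36.2466;  11.0000·k + 4·ln C = 9.9437.
Solving (det = 91.0000): k = 0.39127, ln C = 1.40996.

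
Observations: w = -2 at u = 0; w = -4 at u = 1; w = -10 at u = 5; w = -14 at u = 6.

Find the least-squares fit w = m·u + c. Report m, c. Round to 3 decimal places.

Setting ∂/∂m … = 0 gives: 62·m + 12·c = -138;  12·m + 4·c = -30.
(Σu·u = 62, Σu = 12, Σ1 = 4, Σu·w = -138, Σw = -30.)
Determinant 62·4 − 12² = 104.
m = ((-138)·4 − 12·(-30))/104 = -24/13; c = (62·(-30) − 12·(-138))/104 = -51/26.

m = -1.846, c = -1.962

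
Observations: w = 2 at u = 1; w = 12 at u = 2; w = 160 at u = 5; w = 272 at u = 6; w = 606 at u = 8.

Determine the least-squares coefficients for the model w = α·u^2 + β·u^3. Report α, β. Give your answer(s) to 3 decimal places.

α = 1.480, β = 1.000

The normal equations are: 6034·α + 43702·β = 52626;  43702·α + 324490·β = 389122.
Eliminating β: 324490·(row 1) − 43702·(row 2) gives 48107856·α = 324490·52626 − 43702·389122 = 71201096, so α = 8900137/6013482.
Then β = (389122 − 43702·(8900137/6013482))/324490 = 6012587/6013482.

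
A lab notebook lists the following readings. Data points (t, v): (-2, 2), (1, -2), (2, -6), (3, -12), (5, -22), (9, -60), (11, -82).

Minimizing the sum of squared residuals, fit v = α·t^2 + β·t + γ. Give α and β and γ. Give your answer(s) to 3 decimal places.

α = -0.488, β = -2.142, γ = -0.048

Forming XᵀX = [[21941, 2213, 245]; [2213, 245, 29]; [245, 29, 7]] and Xᵀv = [-15458, -1606, -182]ᵀ gives XᵀX·[α, β, γ]ᵀ = Xᵀv.
Row-reducing yields α = -99755/204432, β = -437857/204432, γ = -819/17036.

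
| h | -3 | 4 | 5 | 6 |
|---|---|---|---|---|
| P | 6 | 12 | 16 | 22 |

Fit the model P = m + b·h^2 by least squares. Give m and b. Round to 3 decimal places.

m = 1.699, b = 0.572

Forming XᵀX = [[4, 86]; [86, 2258]] and XᵀP = [56, 1438]ᵀ gives XᵀX·[m, b]ᵀ = XᵀP.
Eliminating b: 2258·(row 1) − 86·(row 2) gives 1636·m = 2258·56 − 86·1438 = 2780, so m = 695/409.
Then b = (1438 − 86·(695/409))/2258 = 234/409.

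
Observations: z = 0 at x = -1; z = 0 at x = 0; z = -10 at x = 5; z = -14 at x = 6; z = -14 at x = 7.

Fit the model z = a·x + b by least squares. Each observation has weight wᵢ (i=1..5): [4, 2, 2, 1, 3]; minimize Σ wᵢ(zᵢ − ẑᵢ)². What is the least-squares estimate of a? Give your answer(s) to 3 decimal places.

a = -1.839

Entries of MᵀWM: Σwᵢ·x·x = 237, Σwᵢ·x = 33, Σwᵢ·1 = 12.
Moment sums: Σwᵢ·x·z = -478, Σwᵢ·z = -76.
det = 237·12 − 33² = 1755.
a = ((-478)·12 − 33·(-76))/1755 = -1076/585; b = (237·(-76) − 33·(-478))/1755 = -746/585.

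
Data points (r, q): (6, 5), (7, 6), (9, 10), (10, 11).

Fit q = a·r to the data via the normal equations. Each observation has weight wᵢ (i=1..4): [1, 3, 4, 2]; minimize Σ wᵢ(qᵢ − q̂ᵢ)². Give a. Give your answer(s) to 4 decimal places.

The normal system XᵀWX·[a]ᵀ = XᵀWq is [[707]]·[a]ᵀ = [736]ᵀ.
a = 736/707 = 1.04102.

a = 1.0410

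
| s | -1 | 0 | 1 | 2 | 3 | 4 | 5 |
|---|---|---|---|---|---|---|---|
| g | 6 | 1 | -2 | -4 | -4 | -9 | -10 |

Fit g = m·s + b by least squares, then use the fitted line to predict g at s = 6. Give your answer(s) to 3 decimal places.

With design matrix X, XᵀX = [[56, 14]; [14, 7]] and Xᵀg = [-114, -22]ᵀ.
det = 56·7 − 14² = 196.
m = ((-114)·7 − 14·(-22))/196 = -5/2; b = (56·(-22) − 14·(-114))/196 = 13/7.
At s = 6: ĝ = (-5/2)·(6) + (13/7)·(1) = -92/7.

ĝ = -13.143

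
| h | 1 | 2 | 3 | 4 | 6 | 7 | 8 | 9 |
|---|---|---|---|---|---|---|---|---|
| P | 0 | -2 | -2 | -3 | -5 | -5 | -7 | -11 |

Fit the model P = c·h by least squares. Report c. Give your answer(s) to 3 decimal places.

c = -0.931

With design matrix M, MᵀM = [[260]] and MᵀP = [-242]ᵀ.
c = (-242)/260 = -0.930769.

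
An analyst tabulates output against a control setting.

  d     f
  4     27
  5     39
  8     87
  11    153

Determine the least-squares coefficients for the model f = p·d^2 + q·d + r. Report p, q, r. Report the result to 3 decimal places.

Setting ∂/∂p … = 0 gives: 19618·p + 2032·q + 226·r = 25488;  2032·p + 226·q + 28·r = 2682;  226·p + 28·q + 4·r = 306.
Solving the 3×3 system (Gaussian elimination) gives p = 1, q = 3, r = -1.

p = 1.000, q = 3.000, r = -1.000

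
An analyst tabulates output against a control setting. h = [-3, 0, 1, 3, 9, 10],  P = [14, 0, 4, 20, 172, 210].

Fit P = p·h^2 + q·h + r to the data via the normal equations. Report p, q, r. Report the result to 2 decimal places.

Entries of MᵀM: Σh^2·h^2 = 16724, Σh^2·h = 1730, Σh^2 = 200, Σh·h = 200, Σh = 20, Σ1 = 6.
And Σh^2·P = 35242, Σh·P = 3670, ΣP = 420.
Normal equations: [[16724, 1730, 200]; [1730, 200, 20]; [200, 20, 6]]·[p, q, r]ᵀ = [35242, 3670, 420]ᵀ.
Inverting the 3×3 Gram matrix, [p, q, r]ᵀ = [1395/701, 4047/3505, -128/701]ᵀ.

p = 1.99, q = 1.15, r = -0.18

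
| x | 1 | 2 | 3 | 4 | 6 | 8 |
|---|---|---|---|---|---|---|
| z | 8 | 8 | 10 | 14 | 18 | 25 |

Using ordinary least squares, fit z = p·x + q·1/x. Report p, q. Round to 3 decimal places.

p = 2.996, q = 4.761

With design matrix A, AᵀA = [[130, 6]; [6, 845/576]] and Aᵀz = [418, 599/24]ᵀ.
Determinant 130·(845/576) − 6² = 44557/288.
p = (418·(845/576) − 6·(599/24))/(44557/288) = 133477/44557; q = (130·(599/24) − 6·418)/(44557/288) = 212136/44557.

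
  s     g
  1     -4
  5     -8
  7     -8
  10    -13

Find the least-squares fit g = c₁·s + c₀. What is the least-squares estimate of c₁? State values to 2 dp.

MᵀM·[c₁, c₀]ᵀ = Mᵀg reads: 175·c₁ + 23·c₀ = -230;  23·c₁ + 4·c₀ = -33.
(Σs·s = 175, Σs = 23, Σ1 = 4, Σs·g = -230, Σg = -33.)
Eliminating c₀: 4·(row 1) − 23·(row 2) gives 171·c₁ = 4·(-230) − 23·(-33) = -161, so c₁ = -161/171.
Then c₀ = ((-33) − 23·(-161/171))/4 = -485/171.

c₁ = -0.94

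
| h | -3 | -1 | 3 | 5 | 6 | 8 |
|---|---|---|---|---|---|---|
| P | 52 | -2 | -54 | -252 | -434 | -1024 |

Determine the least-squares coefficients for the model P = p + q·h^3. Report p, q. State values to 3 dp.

Normal-equation sums: Σ1 = 6, Σh^3 = 852, Σh^3·h^3 = 325884.
Moment sums: ΣP = -1714, Σh^3·P = -652392.
Eliminating q: 325884·(row 1) − 852·(row 2) gives 1229400·p = 325884·(-1714) − 852·(-652392) = -2727192, so p = -113633/51225.
Then q = ((-652392) − 852·(-113633/51225))/325884 = -102251/51225.

p = -2.218, q = -1.996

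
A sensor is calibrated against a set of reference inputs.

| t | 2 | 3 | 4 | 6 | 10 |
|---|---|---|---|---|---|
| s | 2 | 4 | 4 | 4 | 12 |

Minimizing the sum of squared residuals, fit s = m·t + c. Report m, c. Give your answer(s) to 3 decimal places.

m = 1.150, c = -0.550

Entries of XᵀX: Σt·t = 165, Σt = 25, Σ1 = 5.
Moment sums: Σt·s = 176, Σs = 26.
Determinant 165·5 − 25² = 200.
m = (176·5 − 25·26)/200 = 23/20; c = (165·26 − 25·176)/200 = -11/20.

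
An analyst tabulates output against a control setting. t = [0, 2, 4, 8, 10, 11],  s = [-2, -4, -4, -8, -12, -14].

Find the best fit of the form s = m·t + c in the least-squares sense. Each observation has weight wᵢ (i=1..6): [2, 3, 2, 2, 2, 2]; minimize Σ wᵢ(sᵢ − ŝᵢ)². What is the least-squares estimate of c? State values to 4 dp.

With design matrix M, MᵀWM = [[614, 72]; [72, 13]] and MᵀWs = [-732, -92]ᵀ.
Determinant 614·13 − 72² = 2798.
m = ((-732)·13 − 72·(-92))/2798 = -1446/1399; c = (614·(-92) − 72·(-732))/2798 = -1892/1399.

c = -1.3524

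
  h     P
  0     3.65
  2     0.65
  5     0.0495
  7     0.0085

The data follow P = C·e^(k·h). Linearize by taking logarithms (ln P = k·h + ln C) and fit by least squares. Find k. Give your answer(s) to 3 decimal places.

Taking logs, ln P = k·h + ln C, so regress ln P on h.
XᵀX = [[78.0000, 14.0000]; [14.0000, 4]], rhs = [-49.2643, -6.9095]ᵀ  (here Σh = 14.0000, Σ(h)² = 78.0000, Σln P = -6.9095, Σh·ln P = -49.2643).
Δ = 78.0000·4 − (14.0000)² = 116.0000; k = (-49.2643·4 − 14.0000·-6.9095)/116.0000 = -0.86486, ln C = (78.0000·-6.9095 − 14.0000·-49.2643)/116.0000 = 1.29963.

k = -0.865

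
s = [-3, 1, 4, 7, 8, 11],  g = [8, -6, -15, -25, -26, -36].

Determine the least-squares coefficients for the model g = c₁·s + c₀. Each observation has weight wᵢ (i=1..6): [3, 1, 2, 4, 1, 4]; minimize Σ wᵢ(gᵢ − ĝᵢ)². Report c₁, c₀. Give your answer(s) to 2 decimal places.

Normal-equation sums: Σwᵢ·s·s = 804, Σwᵢ·s = 80, Σwᵢ·1 = 15.
Right-hand side: Σwᵢ·s·g = -2690, Σwᵢ·g = -282.
Δ = 804·15 − 80² = 5660.
c₁ = ((-2690)·15 − 80·(-282))/5660 = -1779/566; c₀ = (804·(-282) − 80·(-2690))/5660 = -2882/1415.

c₁ = -3.14, c₀ = -2.04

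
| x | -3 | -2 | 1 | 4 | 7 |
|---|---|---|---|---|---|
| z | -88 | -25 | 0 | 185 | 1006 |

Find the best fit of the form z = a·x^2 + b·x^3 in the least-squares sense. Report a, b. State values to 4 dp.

Compute the Gram sums: Σx^2·x^2 = 2755, Σx^2·x^3 = 17557, Σx^3·x^3 = 122539.
Right-hand side: Σx^2·z = 51362, Σx^3·z = 359474.
So AᵀA·[a, b]ᵀ = Aᵀz: [[2755, 17557]; [17557, 122539]]·[a, b]ᵀ = [51362, 359474]ᵀ.
det = 2755·122539 − 17557² = 29346696.
a = (51362·122539 − 17557·359474)/29346696 = -1453075/2445558; b = (2755·359474 − 17557·51362)/29346696 = 7382353/2445558.

a = -0.5942, b = 3.0187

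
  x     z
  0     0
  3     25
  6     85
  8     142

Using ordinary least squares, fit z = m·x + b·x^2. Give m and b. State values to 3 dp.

Compute the Gram sums: Σx·x = 109, Σx·x^2 = 755, Σx^2·x^2 = 5473.
Right-hand side: Σx·z = 1721, Σx^2·z = 12373.
So MᵀM·[m, b]ᵀ = Mᵀz: [[109, 755]; [755, 5473]]·[m, b]ᵀ = [1721, 12373]ᵀ.
det = 109·5473 − 755² = 26532.
m = (1721·5473 − 755·12373)/26532 = 391/134; b = (109·12373 − 755·1721)/26532 = 249/134.

m = 2.918, b = 1.858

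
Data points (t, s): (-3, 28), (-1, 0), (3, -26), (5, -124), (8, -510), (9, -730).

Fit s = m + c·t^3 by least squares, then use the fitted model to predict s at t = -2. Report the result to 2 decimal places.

ŝ = 8.62

Entries of MᵀM: Σ1 = 6, Σt^3 = 1365, Σt^3·t^3 = 810669.
For Mᵀs: Σs = -1362, Σt^3·s = -810248.
MᵀM·[m, c]ᵀ = Mᵀs becomes [[6, 1365]; [1365, 810669]]·[m, c]ᵀ = [-1362, -810248]ᵀ.
Eliminating c: 810669·(row 1) − 1365·(row 2) gives 3000789·m = 810669·(-1362) − 1365·(-810248) = 1857342, so m = 619114/1000263.
Then c = ((-810248) − 1365·(619114/1000263))/810669 = -1000786/1000263.
At t = -2: ŝ = (619114/1000263)·(1) + (-1000786/1000263)·(-8) = 2875134/333421.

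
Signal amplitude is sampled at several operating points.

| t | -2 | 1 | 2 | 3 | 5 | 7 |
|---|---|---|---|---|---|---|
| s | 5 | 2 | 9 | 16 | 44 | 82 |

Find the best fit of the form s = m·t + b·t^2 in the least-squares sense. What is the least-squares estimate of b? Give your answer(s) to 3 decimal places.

b = 1.560

Normal-equation sums: Σt·t = 92, Σt·t^2 = 496, Σt^2·t^2 = 3140.
Moment sums: Σt·s = 852, Σt^2·s = 5320.
So MᵀM·[m, b]ᵀ = Mᵀs: [[92, 496]; [496, 3140]]·[m, b]ᵀ = [852, 5320]ᵀ.
Determinant 92·3140 − 496² = 42864.
m = (852·3140 − 496·5320)/42864 = 2285/2679; b = (92·5320 − 496·852)/42864 = 4178/2679.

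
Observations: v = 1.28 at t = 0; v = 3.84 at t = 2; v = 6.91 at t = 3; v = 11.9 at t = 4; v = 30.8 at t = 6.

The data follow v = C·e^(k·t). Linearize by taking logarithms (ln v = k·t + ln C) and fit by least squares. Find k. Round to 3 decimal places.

Linearized form: ln v = k·t + ln C. From the 5 transformed points,
XᵀX = [[65.0000, 15.0000]; [15.0000, 5]], rhs = [38.9611, 9.4294]ᵀ  (here Σt = 15.0000, Σ(t)² = 65.0000, Σln v = 9.4294, Σt·ln v = 38.9611).
Δ = 65.0000·5 − (15.0000)² = 100.0000; k = (38.9611·5 − 15.0000·9.4294)/100.0000 = 0.53365, ln C = (65.0000·9.4294 − 15.0000·38.9611)/100.0000 = 0.28492.

k = 0.534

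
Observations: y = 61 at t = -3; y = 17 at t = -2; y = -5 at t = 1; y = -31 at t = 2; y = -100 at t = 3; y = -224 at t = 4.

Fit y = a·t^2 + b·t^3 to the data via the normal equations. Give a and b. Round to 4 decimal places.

a = -2.0897, b = -2.9791

From the data, Σt^2·t^2 = 451, Σt^2·t^3 = 1025, Σt^3·t^3 = 5683.
Right-hand side: Σt^2·y = -3996, Σt^3·y = -19072.
AᵀA·[a, b]ᵀ = Aᵀy becomes [[451, 1025]; [1025, 5683]]·[a, b]ᵀ = [-3996, -19072]ᵀ.
Determinant 451·5683 − 1025² = 1512408.
a = ((-3996)·5683 − 1025·(-19072))/1512408 = -790117/378102; b = (451·(-19072) − 1025·(-3996))/1512408 = -27473/9222.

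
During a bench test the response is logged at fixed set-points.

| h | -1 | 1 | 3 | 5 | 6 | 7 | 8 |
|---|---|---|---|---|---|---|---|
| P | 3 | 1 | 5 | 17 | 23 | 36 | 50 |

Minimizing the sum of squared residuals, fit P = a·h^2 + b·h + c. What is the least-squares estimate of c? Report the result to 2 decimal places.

Entries of AᵀA: Σh^2·h^2 = 8501, Σh^2·h = 1223, Σh^2 = 185, Σh·h = 185, Σh = 29, Σ1 = 7.
And Σh^2·P = 6266, Σh·P = 888, ΣP = 135.
Normal equations: [[8501, 1223, 185]; [1223, 185, 29]; [185, 29, 7]]·[a, b, c]ᵀ = [6266, 888, 135]ᵀ.
Row-reducing yields a = 87193/90258, b = -156355/90258, c = 14010/15043.

c = 0.93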